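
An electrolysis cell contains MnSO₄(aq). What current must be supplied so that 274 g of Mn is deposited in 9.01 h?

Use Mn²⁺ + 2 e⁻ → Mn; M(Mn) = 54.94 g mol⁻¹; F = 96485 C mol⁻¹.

29.7 A

n(Mn) = 274 / 54.94 = 4.987 mol.
n(e⁻) = 2 × 4.987 = 9.975 mol.
Q = n(e⁻)·F = 9.975 × 96485 = 962400 C.
I = Q/t = 962400 / 32436 s = 29.7 A.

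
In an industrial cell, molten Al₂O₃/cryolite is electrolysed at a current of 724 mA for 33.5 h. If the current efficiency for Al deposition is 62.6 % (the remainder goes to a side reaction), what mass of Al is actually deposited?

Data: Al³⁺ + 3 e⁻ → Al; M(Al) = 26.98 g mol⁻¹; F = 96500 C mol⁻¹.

Q = I·t = 0.7240 × 120600 = 87310 C.
n(e⁻) = 87310/96500 = 0.9048 mol; theoretically n(Al) = 0.9048/3 = 0.3016 mol, m_theo = 8.137 g.
At 62.6 % efficiency, m_actual = 0.626 × 8.137 = 5.09 g.

5.09 g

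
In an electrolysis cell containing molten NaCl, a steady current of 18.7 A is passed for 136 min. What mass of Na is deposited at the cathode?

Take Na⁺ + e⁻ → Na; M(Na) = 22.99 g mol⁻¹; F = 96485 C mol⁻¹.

Q = I·t = 18.70 A × 8160.0 s = 152600 C.
n(e⁻) = Q/F = 152600 / 96485 = 1.582 mol.
Na⁺ + e⁻ → Na, so n(Na) = n(e⁻)/1 = 1.582 mol.
m = n·M = 1.582 × 22.99 = 36.4 g.

36.4 g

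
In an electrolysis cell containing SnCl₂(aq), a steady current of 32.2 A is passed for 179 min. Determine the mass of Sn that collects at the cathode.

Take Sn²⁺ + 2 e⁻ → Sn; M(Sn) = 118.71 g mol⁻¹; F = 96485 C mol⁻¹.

Q = I·t = 32.20 A × 10740 s = 345800 C.
n(e⁻) = Q/F = 345800 / 96485 = 3.584 mol.
Sn²⁺ + 2 e⁻ → Sn, so n(Sn) = n(e⁻)/2 = 1.792 mol.
m = n·M = 1.792 × 118.71 = 213 g.

213 g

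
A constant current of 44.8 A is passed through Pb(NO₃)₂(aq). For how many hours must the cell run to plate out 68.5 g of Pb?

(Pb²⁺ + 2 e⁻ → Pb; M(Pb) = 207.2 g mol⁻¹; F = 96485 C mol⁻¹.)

0.396 h

n(Pb) = m/M = 68.5 / 207.2 = 0.3306 mol.
Each Pb atom requires 2 electrons, so n(e⁻) = 2 × 0.3306 = 0.6612 mol.
Q = n(e⁻)·F = 0.6612 × 96485 = 63800 C.
t = Q/I = 63800 / 44.80 A = 1424 s = 0.396 h.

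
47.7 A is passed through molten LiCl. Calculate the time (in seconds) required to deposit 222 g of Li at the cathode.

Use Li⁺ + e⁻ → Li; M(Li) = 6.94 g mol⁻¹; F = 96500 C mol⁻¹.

64700 s

n(Li) = m/M = 222 / 6.94 = 31.99 mol.
Each Li atom requires 1 electron, so n(e⁻) = 1 × 31.99 = 31.99 mol.
Q = n(e⁻)·F = 31.99 × 96500 = 3087000 C.
t = Q/I = 3087000 / 47.70 A = 64710 s.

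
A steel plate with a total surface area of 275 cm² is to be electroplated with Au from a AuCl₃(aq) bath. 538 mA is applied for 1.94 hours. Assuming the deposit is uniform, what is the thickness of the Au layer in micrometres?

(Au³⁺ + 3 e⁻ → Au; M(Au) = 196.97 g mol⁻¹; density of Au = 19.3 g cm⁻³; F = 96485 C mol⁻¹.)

4.82 μm

Q = I·t = 0.5380 × 6984.0 = 3757 C; n(e⁻) = 0.03894 mol.
n(Au) = n(e⁻)/3 = 0.01298 mol, so m = 0.01298 × 196.97 = 2.557 g.
Volume = m/ρ = 2.557 / 19.3 = 0.1325 cm³.
Thickness = V/A = 0.1325 / 275 = 4.82 × 10⁻⁴ cm = 4.82 μm.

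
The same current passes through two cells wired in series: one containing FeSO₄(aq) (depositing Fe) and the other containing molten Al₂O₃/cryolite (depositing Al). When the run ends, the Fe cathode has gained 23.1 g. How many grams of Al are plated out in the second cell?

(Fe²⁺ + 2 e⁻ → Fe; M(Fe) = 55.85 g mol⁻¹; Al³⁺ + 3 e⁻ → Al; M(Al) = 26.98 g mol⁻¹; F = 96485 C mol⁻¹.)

7.44 g

n(Fe) = 23.1 / 55.85 = 0.4136 mol.
Since Fe²⁺ + 2 e⁻ → Fe, n(e⁻) passed = 2 × 0.4136 = 0.8272 mol.
Cells in series carry the same charge, so the same 0.8272 mol of electrons passes through cell 2.
Al³⁺ + 3 e⁻ → Al, so n(Al) = 0.8272 / 3 = 0.2757 mol.
m(Al) = 0.2757 × 26.98 = 7.44 g.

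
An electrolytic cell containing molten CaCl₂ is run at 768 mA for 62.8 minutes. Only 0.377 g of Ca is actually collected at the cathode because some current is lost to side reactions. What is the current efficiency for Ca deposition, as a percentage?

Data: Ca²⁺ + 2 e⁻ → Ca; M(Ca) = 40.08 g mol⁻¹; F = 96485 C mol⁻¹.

Q = I·t = 0.7680 × 3768.0 = 2894 C; n(e⁻) = 2894/96485 = 0.02999 mol.
Theoretical n(Ca) = n(e⁻)/2 = 0.01500 mol, i.e. m_theo = 0.01500 × 40.08 = 0.6010 g.
Efficiency = m_actual / m_theo = 0.377 / 0.6010 = 62.7 %.

62.7 %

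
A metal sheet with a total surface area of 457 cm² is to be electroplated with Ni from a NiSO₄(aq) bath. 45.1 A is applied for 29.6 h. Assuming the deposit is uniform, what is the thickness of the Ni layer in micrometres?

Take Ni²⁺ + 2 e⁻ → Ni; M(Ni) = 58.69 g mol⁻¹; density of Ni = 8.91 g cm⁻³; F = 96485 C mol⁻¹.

3590 μm

Q = I·t = 45.10 × 106560 = 4806000 C; n(e⁻) = 49.81 mol.
n(Ni) = n(e⁻)/2 = 24.90 mol, so m = 24.90 × 58.69 = 1462 g.
Volume = m/ρ = 1462 / 8.91 = 164.0 cm³.
Thickness = V/A = 164.0 / 457 = 0.359 cm = 3590 μm.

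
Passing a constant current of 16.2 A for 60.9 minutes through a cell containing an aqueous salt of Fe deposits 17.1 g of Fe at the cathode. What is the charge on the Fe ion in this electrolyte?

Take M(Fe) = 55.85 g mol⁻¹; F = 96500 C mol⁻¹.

Q = I·t = 16.20 A × 3654.0 s = 59190 C, so n(e⁻) = 59190/96500 = 0.6134 mol.
n(Fe) deposited = 17.1 / 55.85 = 0.3062 mol.
Electrons per atom = n(e⁻)/n(Fe) = 0.6134 / 0.3062 = 2.00 ≈ 2, so the ion is Fe²⁺.

+2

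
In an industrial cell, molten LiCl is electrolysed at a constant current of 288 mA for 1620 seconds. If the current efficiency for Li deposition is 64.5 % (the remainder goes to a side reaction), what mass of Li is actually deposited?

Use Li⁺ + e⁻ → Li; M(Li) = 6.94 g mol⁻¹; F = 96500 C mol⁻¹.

Q = I·t = 0.2880 × 1620.0 = 466.6 C.
n(e⁻) = 466.6/96500 = 0.004835 mol; theoretically n(Li) = 0.004835/1 = 0.004835 mol, m_theo = 0.03355 g.
At 64.5 % efficiency, m_actual = 0.645 × 0.03355 = 0.0216 g.

0.0216 g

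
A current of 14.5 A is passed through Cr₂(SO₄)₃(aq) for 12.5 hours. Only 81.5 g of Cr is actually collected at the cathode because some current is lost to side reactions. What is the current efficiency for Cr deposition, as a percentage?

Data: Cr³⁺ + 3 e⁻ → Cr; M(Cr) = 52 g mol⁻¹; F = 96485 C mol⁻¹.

Q = I·t = 14.50 × 45000 = 652500 C; n(e⁻) = 652500/96485 = 6.763 mol.
Theoretical n(Cr) = n(e⁻)/3 = 2.254 mol, i.e. m_theo = 2.254 × 52 = 117.2 g.
Efficiency = m_actual / m_theo = 81.5 / 117.2 = 69.5 %.

69.5 %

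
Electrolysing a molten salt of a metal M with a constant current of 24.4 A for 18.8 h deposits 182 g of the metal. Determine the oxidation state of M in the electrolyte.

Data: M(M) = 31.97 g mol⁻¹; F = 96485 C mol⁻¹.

Q = I·t = 24.40 A × 67680 s = 1651000 C, so n(e⁻) = 1651000/96485 = 17.12 mol.
n(M) deposited = 182 / 31.97 = 5.693 mol.
Electrons per atom = n(e⁻)/n(M) = 17.12 / 5.693 = 3.01 ≈ 3, so the ion is M³⁺.

+3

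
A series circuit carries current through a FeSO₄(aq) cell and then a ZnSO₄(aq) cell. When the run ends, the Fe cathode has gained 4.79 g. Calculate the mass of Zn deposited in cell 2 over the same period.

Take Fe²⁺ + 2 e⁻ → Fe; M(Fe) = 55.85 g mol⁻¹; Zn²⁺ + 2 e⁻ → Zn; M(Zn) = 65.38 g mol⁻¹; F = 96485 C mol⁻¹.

n(Fe) = 4.79 / 55.85 = 0.08577 mol.
Since Fe²⁺ + 2 e⁻ → Fe, n(e⁻) passed = 2 × 0.08577 = 0.1715 mol.
Cells in series carry the same charge, so the same 0.1715 mol of electrons passes through cell 2.
Zn²⁺ + 2 e⁻ → Zn, so n(Zn) = 0.1715 / 2 = 0.08577 mol.
m(Zn) = 0.08577 × 65.38 = 5.61 g.

5.61 g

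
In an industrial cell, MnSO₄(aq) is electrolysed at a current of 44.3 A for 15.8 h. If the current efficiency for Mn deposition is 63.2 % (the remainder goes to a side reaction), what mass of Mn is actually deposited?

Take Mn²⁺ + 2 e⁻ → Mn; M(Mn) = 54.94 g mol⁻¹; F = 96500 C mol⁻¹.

Q = I·t = 44.30 × 56880 = 2520000 C.
n(e⁻) = 2520000/96500 = 26.11 mol; theoretically n(Mn) = 26.11/2 = 13.06 mol, m_theo = 717.3 g.
At 63.2 % efficiency, m_actual = 0.632 × 717.3 = 453 g.

453 g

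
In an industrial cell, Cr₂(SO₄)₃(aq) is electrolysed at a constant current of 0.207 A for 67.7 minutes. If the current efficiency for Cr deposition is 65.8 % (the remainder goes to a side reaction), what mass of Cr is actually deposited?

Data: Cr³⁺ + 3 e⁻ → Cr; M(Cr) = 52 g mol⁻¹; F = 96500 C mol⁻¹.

Q = I·t = 0.2070 × 4062.0 = 840.8 C.
n(e⁻) = 840.8/96500 = 0.008713 mol; theoretically n(Cr) = 0.008713/3 = 0.002904 mol, m_theo = 0.1510 g.
At 65.8 % efficiency, m_actual = 0.658 × 0.1510 = 0.0994 g.

0.0994 g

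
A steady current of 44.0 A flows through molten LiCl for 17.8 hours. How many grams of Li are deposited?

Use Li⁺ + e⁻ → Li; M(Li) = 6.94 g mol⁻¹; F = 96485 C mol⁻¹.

203 g

Q = I·t = 44.00 A × 64080 s = 2820000 C.
n(e⁻) = Q/F = 2820000 / 96485 = 29.22 mol.
Li⁺ + e⁻ → Li, so n(Li) = n(e⁻)/1 = 29.22 mol.
m = n·M = 29.22 × 6.94 = 203 g.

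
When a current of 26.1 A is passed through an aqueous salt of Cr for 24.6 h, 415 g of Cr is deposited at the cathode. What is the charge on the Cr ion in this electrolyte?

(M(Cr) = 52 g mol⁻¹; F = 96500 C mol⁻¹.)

+3

Q = I·t = 26.10 A × 88560 s = 2311000 C, so n(e⁻) = 2311000/96500 = 23.95 mol.
n(Cr) deposited = 415 / 52 = 7.981 mol.
Electrons per atom = n(e⁻)/n(Cr) = 23.95 / 7.981 = 3.00 ≈ 3, so the ion is Cr³⁺.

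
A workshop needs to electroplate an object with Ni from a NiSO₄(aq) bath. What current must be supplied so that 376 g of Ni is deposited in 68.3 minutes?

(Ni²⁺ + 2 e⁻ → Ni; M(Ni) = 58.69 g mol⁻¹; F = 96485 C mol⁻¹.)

n(Ni) = 376 / 58.69 = 6.407 mol.
n(e⁻) = 2 × 6.407 = 12.81 mol.
Q = n(e⁻)·F = 12.81 × 96485 = 1236000 C.
I = Q/t = 1236000 / 4098.0 s = 302 A.

302 A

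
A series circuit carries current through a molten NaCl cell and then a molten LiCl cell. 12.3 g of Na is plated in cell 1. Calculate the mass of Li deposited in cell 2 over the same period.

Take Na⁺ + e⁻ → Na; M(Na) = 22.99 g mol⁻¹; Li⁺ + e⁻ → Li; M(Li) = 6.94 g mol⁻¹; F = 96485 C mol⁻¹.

n(Na) = 12.3 / 22.99 = 0.5350 mol.
Since Na⁺ + e⁻ → Na, n(e⁻) passed = 1 × 0.5350 = 0.5350 mol.
Cells in series carry the same charge, so the same 0.5350 mol of electrons passes through cell 2.
Li⁺ + e⁻ → Li, so n(Li) = 0.5350 / 1 = 0.5350 mol.
m(Li) = 0.5350 × 6.94 = 3.71 g.

3.71 g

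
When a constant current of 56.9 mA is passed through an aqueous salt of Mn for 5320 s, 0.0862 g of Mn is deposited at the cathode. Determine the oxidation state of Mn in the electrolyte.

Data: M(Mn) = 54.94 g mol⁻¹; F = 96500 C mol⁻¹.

Q = I·t = 0.05690 A × 5320.0 s = 302.7 C, so n(e⁻) = 302.7/96500 = 0.003137 mol.
n(Mn) deposited = 0.0862 / 54.94 = 0.001569 mol.
Electrons per atom = n(e⁻)/n(Mn) = 0.003137 / 0.001569 = 2.00 ≈ 2, so the ion is Mn²⁺.

+2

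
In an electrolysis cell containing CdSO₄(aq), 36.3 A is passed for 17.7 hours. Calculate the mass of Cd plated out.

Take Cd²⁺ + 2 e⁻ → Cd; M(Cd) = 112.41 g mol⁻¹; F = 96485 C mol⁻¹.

Q = I·t = 36.30 A × 63720 s = 2313000 C.
n(e⁻) = Q/F = 2313000 / 96485 = 23.97 mol.
Cd²⁺ + 2 e⁻ → Cd, so n(Cd) = n(e⁻)/2 = 11.99 mol.
m = n·M = 11.99 × 112.41 = 1350 g.

1350 g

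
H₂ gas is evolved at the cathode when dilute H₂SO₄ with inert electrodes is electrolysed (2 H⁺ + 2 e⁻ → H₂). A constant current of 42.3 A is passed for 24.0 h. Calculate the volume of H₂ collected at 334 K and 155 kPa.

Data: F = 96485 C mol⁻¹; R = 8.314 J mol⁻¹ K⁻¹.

339 L

Q = I·t = 42.30 A × 86400 s = 3655000 C.
n(e⁻) = Q/F = 3655000 / 96485 = 37.88 mol.
2 electrons are transferred per H₂ molecule, so n(H₂) = 37.88 / 2 = 18.94 mol.
V = nRT/P = (18.94 × 8.314 × 334) / (155 × 10³ Pa) = 0.339 m³ = 339 L.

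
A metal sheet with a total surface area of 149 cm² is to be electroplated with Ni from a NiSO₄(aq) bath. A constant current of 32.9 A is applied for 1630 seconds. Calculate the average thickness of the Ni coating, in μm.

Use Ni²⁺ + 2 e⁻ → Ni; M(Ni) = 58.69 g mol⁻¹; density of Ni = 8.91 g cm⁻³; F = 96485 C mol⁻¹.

Q = I·t = 32.90 × 1630.0 = 53630 C; n(e⁻) = 0.5558 mol.
n(Ni) = n(e⁻)/2 = 0.2779 mol, so m = 0.2779 × 58.69 = 16.31 g.
Volume = m/ρ = 16.31 / 8.91 = 1.831 cm³.
Thickness = V/A = 1.831 / 149 = 0.0123 cm = 123 μm.

123 μm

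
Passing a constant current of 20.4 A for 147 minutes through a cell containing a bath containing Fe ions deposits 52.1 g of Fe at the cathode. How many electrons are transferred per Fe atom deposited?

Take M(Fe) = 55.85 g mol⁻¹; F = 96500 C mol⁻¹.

Q = I·t = 20.40 A × 8820.0 s = 179900 C, so n(e⁻) = 179900/96500 = 1.865 mol.
n(Fe) deposited = 52.1 / 55.85 = 0.9329 mol.
Electrons per atom = n(e⁻)/n(Fe) = 1.865 / 0.9329 = 2.00 ≈ 2, so the ion is Fe²⁺.

2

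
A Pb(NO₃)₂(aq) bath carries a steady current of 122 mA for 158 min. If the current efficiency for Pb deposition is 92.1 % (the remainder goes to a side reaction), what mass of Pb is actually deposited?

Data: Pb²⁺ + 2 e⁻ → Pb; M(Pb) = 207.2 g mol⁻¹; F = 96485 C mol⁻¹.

Q = I·t = 0.1220 × 9480.0 = 1157 C.
n(e⁻) = 1157/96485 = 0.01199 mol; theoretically n(Pb) = 0.01199/2 = 0.005993 mol, m_theo = 1.242 g.
At 92.1 % efficiency, m_actual = 0.921 × 1.242 = 1.14 g.

1.14 g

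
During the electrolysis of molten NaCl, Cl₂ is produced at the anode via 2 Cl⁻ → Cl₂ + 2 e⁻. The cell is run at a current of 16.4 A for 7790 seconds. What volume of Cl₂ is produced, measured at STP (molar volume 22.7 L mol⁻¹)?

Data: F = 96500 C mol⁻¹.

15.0 L

Q = I·t = 16.40 A × 7790.0 s = 127800 C.
n(e⁻) = Q/F = 127800 / 96500 = 1.324 mol.
2 electrons are transferred per Cl₂ molecule, so n(Cl₂) = 1.324 / 2 = 0.6619 mol.
V = n × V_m = 0.6619 × 22.7 = 15.0 L.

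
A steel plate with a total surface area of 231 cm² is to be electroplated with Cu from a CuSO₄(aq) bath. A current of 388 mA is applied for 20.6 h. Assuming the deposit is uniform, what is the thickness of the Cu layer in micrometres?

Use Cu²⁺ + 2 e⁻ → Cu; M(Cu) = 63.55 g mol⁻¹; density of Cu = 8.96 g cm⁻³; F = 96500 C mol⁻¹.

Q = I·t = 0.3880 × 74160 = 28770 C; n(e⁻) = 0.2982 mol.
n(Cu) = n(e⁻)/2 = 0.1491 mol, so m = 0.1491 × 63.55 = 9.475 g.
Volume = m/ρ = 9.475 / 8.96 = 1.057 cm³.
Thickness = V/A = 1.057 / 231 = 0.00458 cm = 45.8 μm.

45.8 μm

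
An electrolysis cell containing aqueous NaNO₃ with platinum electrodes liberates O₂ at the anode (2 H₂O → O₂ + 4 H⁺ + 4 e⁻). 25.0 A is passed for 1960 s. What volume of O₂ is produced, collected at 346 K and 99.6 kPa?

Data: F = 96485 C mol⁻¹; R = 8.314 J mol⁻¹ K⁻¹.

3.67 L

Q = I·t = 25.00 A × 1960.0 s = 49000 C.
n(e⁻) = Q/F = 49000 / 96485 = 0.5079 mol.
4 electrons are transferred per O₂ molecule, so n(O₂) = 0.5079 / 4 = 0.1270 mol.
V = nRT/P = (0.1270 × 8.314 × 346) / (99.6 × 10³ Pa) = 0.00367 m³ = 3.67 L.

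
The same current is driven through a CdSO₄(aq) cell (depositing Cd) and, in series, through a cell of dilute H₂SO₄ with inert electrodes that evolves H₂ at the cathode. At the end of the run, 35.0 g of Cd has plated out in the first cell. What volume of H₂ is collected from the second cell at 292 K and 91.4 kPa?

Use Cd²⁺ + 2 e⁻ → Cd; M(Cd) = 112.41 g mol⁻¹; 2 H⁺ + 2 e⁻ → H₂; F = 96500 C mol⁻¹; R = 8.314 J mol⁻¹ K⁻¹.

8.27 L

n(Cd) = 35.0 / 112.41 = 0.3114 mol, so n(e⁻) = 2 × 0.3114 = 0.6227 mol.
The cells are in series, so the same 0.6227 mol of electrons passes through the second cell.
2 H⁺ + 2 e⁻ → H₂ — 2 mol e⁻ per mol H₂, so n(H₂) = 0.6227/2 = 0.3114 mol.
V = nRT/P = (0.3114 × 8.314 × 292) / (91.4 × 10³) = 0.00827 m³ = 8.27 L.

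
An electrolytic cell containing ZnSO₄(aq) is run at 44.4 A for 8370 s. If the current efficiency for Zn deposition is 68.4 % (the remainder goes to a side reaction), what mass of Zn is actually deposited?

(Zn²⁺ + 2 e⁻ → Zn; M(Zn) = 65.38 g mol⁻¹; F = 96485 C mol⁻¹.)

86.1 g

Q = I·t = 44.40 × 8370.0 = 371600 C.
n(e⁻) = 371600/96485 = 3.852 mol; theoretically n(Zn) = 3.852/2 = 1.926 mol, m_theo = 125.9 g.
At 68.4 % efficiency, m_actual = 0.684 × 125.9 = 86.1 g.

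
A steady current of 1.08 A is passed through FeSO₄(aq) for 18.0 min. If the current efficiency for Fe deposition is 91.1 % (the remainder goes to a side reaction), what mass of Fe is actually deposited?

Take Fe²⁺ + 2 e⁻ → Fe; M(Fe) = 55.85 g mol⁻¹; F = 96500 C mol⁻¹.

0.307 g

Q = I·t = 1.080 × 1080.0 = 1166 C.
n(e⁻) = 1166/96500 = 0.01209 mol; theoretically n(Fe) = 0.01209/2 = 0.006044 mol, m_theo = 0.3375 g.
At 91.1 % efficiency, m_actual = 0.911 × 0.3375 = 0.307 g.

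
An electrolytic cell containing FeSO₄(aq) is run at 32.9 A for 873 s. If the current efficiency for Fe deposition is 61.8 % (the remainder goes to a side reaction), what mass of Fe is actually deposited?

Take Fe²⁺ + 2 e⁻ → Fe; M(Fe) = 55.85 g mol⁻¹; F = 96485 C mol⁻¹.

5.14 g

Q = I·t = 32.90 × 873.00 = 28720 C.
n(e⁻) = 28720/96485 = 0.2977 mol; theoretically n(Fe) = 0.2977/2 = 0.1488 mol, m_theo = 8.313 g.
At 61.8 % efficiency, m_actual = 0.618 × 8.313 = 5.14 g.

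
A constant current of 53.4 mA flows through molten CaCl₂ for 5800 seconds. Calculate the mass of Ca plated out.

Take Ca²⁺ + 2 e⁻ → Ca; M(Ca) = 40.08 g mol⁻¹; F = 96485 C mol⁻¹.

0.0643 g

Q = I·t = 0.05340 A × 5800.0 s = 309.7 C.
n(e⁻) = Q/F = 309.7 / 96485 = 0.003210 mol.
Ca²⁺ + 2 e⁻ → Ca, so n(Ca) = n(e⁻)/2 = 0.001605 mol.
m = n·M = 0.001605 × 40.08 = 0.0643 g.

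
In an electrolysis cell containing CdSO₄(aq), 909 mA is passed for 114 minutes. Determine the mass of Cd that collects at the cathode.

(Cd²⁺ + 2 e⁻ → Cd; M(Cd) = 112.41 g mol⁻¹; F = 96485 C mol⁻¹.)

Q = I·t = 0.9090 A × 6840.0 s = 6218 C.
n(e⁻) = Q/F = 6218 / 96485 = 0.06444 mol.
Cd²⁺ + 2 e⁻ → Cd, so n(Cd) = n(e⁻)/2 = 0.03222 mol.
m = n·M = 0.03222 × 112.41 = 3.62 g.

3.62 g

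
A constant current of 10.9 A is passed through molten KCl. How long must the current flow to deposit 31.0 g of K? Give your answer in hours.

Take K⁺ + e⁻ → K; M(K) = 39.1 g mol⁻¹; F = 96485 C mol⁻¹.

n(K) = m/M = 31.0 / 39.1 = 0.7928 mol.
Each K atom requires 1 electron, so n(e⁻) = 1 × 0.7928 = 0.7928 mol.
Q = n(e⁻)·F = 0.7928 × 96485 = 76500 C.
t = Q/I = 76500 / 10.90 A = 7018 s = 1.95 h.

1.95 h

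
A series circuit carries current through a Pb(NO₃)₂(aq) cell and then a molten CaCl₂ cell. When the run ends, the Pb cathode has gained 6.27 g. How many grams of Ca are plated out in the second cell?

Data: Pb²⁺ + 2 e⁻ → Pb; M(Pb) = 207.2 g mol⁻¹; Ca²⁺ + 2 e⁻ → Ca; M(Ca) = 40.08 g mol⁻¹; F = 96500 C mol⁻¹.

n(Pb) = 6.27 / 207.2 = 0.03026 mol.
Since Pb²⁺ + 2 e⁻ → Pb, n(e⁻) passed = 2 × 0.03026 = 0.06052 mol.
Cells in series carry the same charge, so the same 0.06052 mol of electrons passes through cell 2.
Ca²⁺ + 2 e⁻ → Ca, so n(Ca) = 0.06052 / 2 = 0.03026 mol.
m(Ca) = 0.03026 × 40.08 = 1.21 g.

1.21 g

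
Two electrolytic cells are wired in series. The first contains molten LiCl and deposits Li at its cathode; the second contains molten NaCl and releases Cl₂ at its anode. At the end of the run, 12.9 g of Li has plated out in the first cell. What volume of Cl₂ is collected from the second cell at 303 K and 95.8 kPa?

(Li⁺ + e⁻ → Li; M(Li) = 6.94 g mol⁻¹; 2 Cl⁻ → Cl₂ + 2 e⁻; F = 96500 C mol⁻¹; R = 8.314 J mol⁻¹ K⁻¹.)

24.4 L

n(Li) = 12.9 / 6.94 = 1.859 mol, so n(e⁻) = 1 × 1.859 = 1.859 mol.
The cells are in series, so the same 1.859 mol of electrons passes through the second cell.
2 Cl⁻ → Cl₂ + 2 e⁻ — 2 mol e⁻ per mol Cl₂, so n(Cl₂) = 1.859/2 = 0.9294 mol.
V = nRT/P = (0.9294 × 8.314 × 303) / (95.8 × 10³) = 0.0244 m³ = 24.4 L.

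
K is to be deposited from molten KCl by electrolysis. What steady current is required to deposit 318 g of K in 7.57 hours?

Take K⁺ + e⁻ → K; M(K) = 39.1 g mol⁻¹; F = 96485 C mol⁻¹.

n(K) = 318 / 39.1 = 8.133 mol.
n(e⁻) = 1 × 8.133 = 8.133 mol.
Q = n(e⁻)·F = 8.133 × 96485 = 784700 C.
I = Q/t = 784700 / 27252 s = 28.8 A.

28.8 A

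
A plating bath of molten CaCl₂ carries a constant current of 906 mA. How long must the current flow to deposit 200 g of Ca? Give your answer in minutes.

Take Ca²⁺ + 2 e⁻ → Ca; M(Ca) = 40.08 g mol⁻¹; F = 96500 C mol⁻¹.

n(Ca) = m/M = 200 / 40.08 = 4.990 mol.
Each Ca atom requires 2 electrons, so n(e⁻) = 2 × 4.990 = 9.980 mol.
Q = n(e⁻)·F = 9.980 × 96500 = 963100 C.
t = Q/I = 963100 / 0.9060 A = 1063000 s = 17700 min.

17700 min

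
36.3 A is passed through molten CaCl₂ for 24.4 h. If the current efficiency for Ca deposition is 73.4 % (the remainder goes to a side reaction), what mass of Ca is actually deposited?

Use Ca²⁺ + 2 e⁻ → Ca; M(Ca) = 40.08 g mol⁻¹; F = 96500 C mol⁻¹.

486 g

Q = I·t = 36.30 × 87840 = 3189000 C.
n(e⁻) = 3189000/96500 = 33.04 mol; theoretically n(Ca) = 33.04/2 = 16.52 mol, m_theo = 662.2 g.
At 73.4 % efficiency, m_actual = 0.734 × 662.2 = 486 g.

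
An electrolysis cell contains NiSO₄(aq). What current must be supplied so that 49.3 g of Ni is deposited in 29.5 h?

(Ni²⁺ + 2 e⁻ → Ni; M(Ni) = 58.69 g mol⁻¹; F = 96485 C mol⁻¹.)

n(Ni) = 49.3 / 58.69 = 0.8400 mol.
n(e⁻) = 2 × 0.8400 = 1.680 mol.
Q = n(e⁻)·F = 1.680 × 96485 = 162100 C.
I = Q/t = 162100 / 106200 s = 1.53 A.

1.53 A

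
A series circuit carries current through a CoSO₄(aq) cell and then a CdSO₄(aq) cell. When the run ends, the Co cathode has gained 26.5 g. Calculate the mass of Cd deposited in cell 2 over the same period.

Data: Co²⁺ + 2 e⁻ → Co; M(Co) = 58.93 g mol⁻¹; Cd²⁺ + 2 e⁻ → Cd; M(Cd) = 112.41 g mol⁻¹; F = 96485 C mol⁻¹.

50.5 g

n(Co) = 26.5 / 58.93 = 0.4497 mol.
Since Co²⁺ + 2 e⁻ → Co, n(e⁻) passed = 2 × 0.4497 = 0.8994 mol.
Cells in series carry the same charge, so the same 0.8994 mol of electrons passes through cell 2.
Cd²⁺ + 2 e⁻ → Cd, so n(Cd) = 0.8994 / 2 = 0.4497 mol.
m(Cd) = 0.4497 × 112.41 = 50.5 g.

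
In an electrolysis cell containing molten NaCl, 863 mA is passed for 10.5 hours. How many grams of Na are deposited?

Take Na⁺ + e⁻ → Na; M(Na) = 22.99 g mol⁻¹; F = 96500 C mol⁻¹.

Q = I·t = 0.8630 A × 37800 s = 32620 C.
n(e⁻) = Q/F = 32620 / 96500 = 0.3380 mol.
Na⁺ + e⁻ → Na, so n(Na) = n(e⁻)/1 = 0.3380 mol.
m = n·M = 0.3380 × 22.99 = 7.77 g.

7.77 g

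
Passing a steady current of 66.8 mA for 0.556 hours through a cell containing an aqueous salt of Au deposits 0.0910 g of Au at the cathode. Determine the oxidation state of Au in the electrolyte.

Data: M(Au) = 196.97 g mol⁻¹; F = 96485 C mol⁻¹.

+3

Q = I·t = 0.06680 A × 2001.6 s = 133.7 C, so n(e⁻) = 133.7/96485 = 0.001386 mol.
n(Au) deposited = 0.0910 / 196.97 = 0.0004620 mol.
Electrons per atom = n(e⁻)/n(Au) = 0.001386 / 0.0004620 = 3.00 ≈ 3, so the ion is Au³⁺.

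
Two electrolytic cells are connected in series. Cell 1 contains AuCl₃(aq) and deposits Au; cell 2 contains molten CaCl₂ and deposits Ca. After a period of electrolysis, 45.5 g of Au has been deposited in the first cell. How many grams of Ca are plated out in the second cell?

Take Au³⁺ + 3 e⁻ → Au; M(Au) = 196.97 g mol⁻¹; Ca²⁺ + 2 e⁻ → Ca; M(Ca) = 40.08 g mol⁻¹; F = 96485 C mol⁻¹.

n(Au) = 45.5 / 196.97 = 0.2310 mol.
Since Au³⁺ + 3 e⁻ → Au, n(e⁻) passed = 3 × 0.2310 = 0.6930 mol.
Cells in series carry the same charge, so the same 0.6930 mol of electrons passes through cell 2.
Ca²⁺ + 2 e⁻ → Ca, so n(Ca) = 0.6930 / 2 = 0.3465 mol.
m(Ca) = 0.3465 × 40.08 = 13.9 g.

13.9 g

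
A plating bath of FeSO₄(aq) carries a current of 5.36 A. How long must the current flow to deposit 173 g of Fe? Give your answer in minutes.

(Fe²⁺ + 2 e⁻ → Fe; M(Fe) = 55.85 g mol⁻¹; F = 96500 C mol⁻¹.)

n(Fe) = m/M = 173 / 55.85 = 3.098 mol.
Each Fe atom requires 2 electrons, so n(e⁻) = 2 × 3.098 = 6.195 mol.
Q = n(e⁻)·F = 6.195 × 96500 = 597800 C.
t = Q/I = 597800 / 5.360 A = 111500 s = 1860 min.

1860 min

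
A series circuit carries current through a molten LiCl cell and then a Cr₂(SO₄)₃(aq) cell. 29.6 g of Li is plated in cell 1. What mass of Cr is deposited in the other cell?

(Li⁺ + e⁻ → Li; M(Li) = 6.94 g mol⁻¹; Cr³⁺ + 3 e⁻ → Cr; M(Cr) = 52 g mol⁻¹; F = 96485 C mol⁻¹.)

n(Li) = 29.6 / 6.94 = 4.265 mol.
Since Li⁺ + e⁻ → Li, n(e⁻) passed = 1 × 4.265 = 4.265 mol.
Cells in series carry the same charge, so the same 4.265 mol of electrons passes through cell 2.
Cr³⁺ + 3 e⁻ → Cr, so n(Cr) = 4.265 / 3 = 1.422 mol.
m(Cr) = 1.422 × 52 = 73.9 g.

73.9 g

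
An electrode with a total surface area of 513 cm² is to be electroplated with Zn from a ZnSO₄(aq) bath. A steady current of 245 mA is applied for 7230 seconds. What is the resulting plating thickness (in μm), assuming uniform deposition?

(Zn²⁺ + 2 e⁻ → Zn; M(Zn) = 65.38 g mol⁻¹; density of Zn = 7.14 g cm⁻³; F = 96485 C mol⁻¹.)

1.64 μm

Q = I·t = 0.2450 × 7230.0 = 1771 C; n(e⁻) = 0.01836 mol.
n(Zn) = n(e⁻)/2 = 0.009179 mol, so m = 0.009179 × 65.38 = 0.6001 g.
Volume = m/ρ = 0.6001 / 7.14 = 0.08405 cm³.
Thickness = V/A = 0.08405 / 513 = 1.64 × 10⁻⁴ cm = 1.64 μm.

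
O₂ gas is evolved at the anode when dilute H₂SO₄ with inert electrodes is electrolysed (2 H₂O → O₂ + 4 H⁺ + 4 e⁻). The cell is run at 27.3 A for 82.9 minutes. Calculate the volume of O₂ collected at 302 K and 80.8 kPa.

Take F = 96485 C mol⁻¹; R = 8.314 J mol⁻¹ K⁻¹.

Q = I·t = 27.30 A × 4974.0 s = 135800 C.
n(e⁻) = Q/F = 135800 / 96485 = 1.407 mol.
4 electrons are transferred per O₂ molecule, so n(O₂) = 1.407 / 4 = 0.3518 mol.
V = nRT/P = (0.3518 × 8.314 × 302) / (80.8 × 10³ Pa) = 0.0109 m³ = 10.9 L.

10.9 L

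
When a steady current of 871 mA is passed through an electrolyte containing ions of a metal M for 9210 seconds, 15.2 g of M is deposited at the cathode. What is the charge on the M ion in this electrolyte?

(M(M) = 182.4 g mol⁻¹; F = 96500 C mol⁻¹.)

Q = I·t = 0.8710 A × 9210.0 s = 8022 C, so n(e⁻) = 8022/96500 = 0.08313 mol.
n(M) deposited = 15.2 / 182.4 = 0.08333 mol.
Electrons per atom = n(e⁻)/n(M) = 0.08313 / 0.08333 = 0.998 ≈ 1, so the ion is M⁺.

+1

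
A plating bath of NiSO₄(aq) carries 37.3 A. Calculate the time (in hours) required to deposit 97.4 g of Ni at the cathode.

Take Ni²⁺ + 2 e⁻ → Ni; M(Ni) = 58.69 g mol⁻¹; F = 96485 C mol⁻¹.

2.38 h

n(Ni) = m/M = 97.4 / 58.69 = 1.660 mol.
Each Ni atom requires 2 electrons, so n(e⁻) = 2 × 1.660 = 3.319 mol.
Q = n(e⁻)·F = 3.319 × 96485 = 320200 C.
t = Q/I = 320200 / 37.30 A = 8586 s = 2.38 h.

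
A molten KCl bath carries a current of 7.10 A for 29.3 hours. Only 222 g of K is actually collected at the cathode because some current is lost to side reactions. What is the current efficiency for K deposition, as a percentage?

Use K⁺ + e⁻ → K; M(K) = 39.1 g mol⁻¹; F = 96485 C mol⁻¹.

73.1 %

Q = I·t = 7.100 × 105480 = 748900 C; n(e⁻) = 748900/96485 = 7.762 mol.
Theoretical n(K) = n(e⁻)/1 = 7.762 mol, i.e. m_theo = 7.762 × 39.1 = 303.5 g.
Efficiency = m_actual / m_theo = 222 / 303.5 = 73.1 %.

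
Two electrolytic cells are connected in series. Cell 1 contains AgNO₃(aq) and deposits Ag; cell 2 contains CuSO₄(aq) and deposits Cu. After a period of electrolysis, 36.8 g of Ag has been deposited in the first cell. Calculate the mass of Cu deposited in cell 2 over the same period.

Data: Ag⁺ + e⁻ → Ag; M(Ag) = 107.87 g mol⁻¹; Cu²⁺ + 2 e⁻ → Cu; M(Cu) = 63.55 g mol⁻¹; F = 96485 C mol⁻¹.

10.8 g

n(Ag) = 36.8 / 107.87 = 0.3412 mol.
Since Ag⁺ + e⁻ → Ag, n(e⁻) passed = 1 × 0.3412 = 0.3412 mol.
Cells in series carry the same charge, so the same 0.3412 mol of electrons passes through cell 2.
Cu²⁺ + 2 e⁻ → Cu, so n(Cu) = 0.3412 / 2 = 0.1706 mol.
m(Cu) = 0.1706 × 63.55 = 10.8 g.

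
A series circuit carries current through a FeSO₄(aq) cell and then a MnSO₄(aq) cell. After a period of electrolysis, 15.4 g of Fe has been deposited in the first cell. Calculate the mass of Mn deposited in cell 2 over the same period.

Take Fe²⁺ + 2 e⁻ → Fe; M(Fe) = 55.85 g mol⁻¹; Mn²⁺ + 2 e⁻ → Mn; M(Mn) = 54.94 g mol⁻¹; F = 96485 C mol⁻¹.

n(Fe) = 15.4 / 55.85 = 0.2757 mol.
Since Fe²⁺ + 2 e⁻ → Fe, n(e⁻) passed = 2 × 0.2757 = 0.5515 mol.
Cells in series carry the same charge, so the same 0.5515 mol of electrons passes through cell 2.
Mn²⁺ + 2 e⁻ → Mn, so n(Mn) = 0.5515 / 2 = 0.2757 mol.
m(Mn) = 0.2757 × 54.94 = 15.1 g.

15.1 g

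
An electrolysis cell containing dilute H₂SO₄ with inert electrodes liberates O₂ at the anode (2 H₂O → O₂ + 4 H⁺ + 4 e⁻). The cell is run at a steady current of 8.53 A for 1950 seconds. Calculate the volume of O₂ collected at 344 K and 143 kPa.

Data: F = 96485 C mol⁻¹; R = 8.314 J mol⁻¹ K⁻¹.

0.862 L

Q = I·t = 8.530 A × 1950.0 s = 16630 C.
n(e⁻) = Q/F = 16630 / 96485 = 0.1724 mol.
4 electrons are transferred per O₂ molecule, so n(O₂) = 0.1724 / 4 = 0.04310 mol.
V = nRT/P = (0.04310 × 8.314 × 344) / (143 × 10³ Pa) = 8.62 × 10⁻⁴ m³ = 0.862 L.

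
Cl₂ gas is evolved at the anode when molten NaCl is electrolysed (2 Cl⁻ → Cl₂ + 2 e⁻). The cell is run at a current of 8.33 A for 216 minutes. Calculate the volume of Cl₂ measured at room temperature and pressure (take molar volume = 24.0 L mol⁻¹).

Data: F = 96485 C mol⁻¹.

Q = I·t = 8.330 A × 12960 s = 108000 C.
n(e⁻) = Q/F = 108000 / 96485 = 1.119 mol.
2 electrons are transferred per Cl₂ molecule, so n(Cl₂) = 1.119 / 2 = 0.5594 mol.
V = n × V_m = 0.5594 × 24.0 = 13.4 L.

13.4 L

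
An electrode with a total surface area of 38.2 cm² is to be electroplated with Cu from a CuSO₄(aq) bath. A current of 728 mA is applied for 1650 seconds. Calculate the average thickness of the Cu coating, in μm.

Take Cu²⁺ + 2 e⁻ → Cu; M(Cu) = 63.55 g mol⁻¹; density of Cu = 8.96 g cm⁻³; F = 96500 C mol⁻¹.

Q = I·t = 0.7280 × 1650.0 = 1201 C; n(e⁻) = 0.01245 mol.
n(Cu) = n(e⁻)/2 = 0.006224 mol, so m = 0.006224 × 63.55 = 0.3955 g.
Volume = m/ρ = 0.3955 / 8.96 = 0.04414 cm³.
Thickness = V/A = 0.04414 / 38.2 = 0.00116 cm = 11.6 μm.

11.6 μm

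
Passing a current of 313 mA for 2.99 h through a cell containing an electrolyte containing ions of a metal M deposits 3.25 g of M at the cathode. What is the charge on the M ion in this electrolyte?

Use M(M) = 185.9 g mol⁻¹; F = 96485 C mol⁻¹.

+2

Q = I·t = 0.3130 A × 10764 s = 3369 C, so n(e⁻) = 3369/96485 = 0.03492 mol.
n(M) deposited = 3.25 / 185.9 = 0.01748 mol.
Electrons per atom = n(e⁻)/n(M) = 0.03492 / 0.01748 = 2.00 ≈ 2, so the ion is M²⁺.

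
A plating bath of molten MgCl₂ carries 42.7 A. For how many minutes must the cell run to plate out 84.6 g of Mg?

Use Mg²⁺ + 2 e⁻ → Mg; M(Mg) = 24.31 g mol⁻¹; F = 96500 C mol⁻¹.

n(Mg) = m/M = 84.6 / 24.31 = 3.480 mol.
Each Mg atom requires 2 electrons, so n(e⁻) = 2 × 3.480 = 6.960 mol.
Q = n(e⁻)·F = 6.960 × 96500 = 671600 C.
t = Q/I = 671600 / 42.70 A = 15730 s = 262 min.

262 min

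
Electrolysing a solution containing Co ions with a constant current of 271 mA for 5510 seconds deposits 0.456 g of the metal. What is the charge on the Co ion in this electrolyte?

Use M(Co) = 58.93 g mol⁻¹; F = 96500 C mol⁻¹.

Q = I·t = 0.2710 A × 5510.0 s = 1493 C, so n(e⁻) = 1493/96500 = 0.01547 mol.
n(Co) deposited = 0.456 / 58.93 = 0.007738 mol.
Electrons per atom = n(e⁻)/n(Co) = 0.01547 / 0.007738 = 2.00 ≈ 2, so the ion is Co²⁺.

+2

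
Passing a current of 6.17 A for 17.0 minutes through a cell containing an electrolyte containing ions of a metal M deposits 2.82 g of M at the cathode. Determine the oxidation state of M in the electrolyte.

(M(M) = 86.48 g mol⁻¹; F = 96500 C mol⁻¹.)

Q = I·t = 6.170 A × 1020.0 s = 6293 C, so n(e⁻) = 6293/96500 = 0.06522 mol.
n(M) deposited = 2.82 / 86.48 = 0.03261 mol.
Electrons per atom = n(e⁻)/n(M) = 0.06522 / 0.03261 = 2.00 ≈ 2, so the ion is M²⁺.

+2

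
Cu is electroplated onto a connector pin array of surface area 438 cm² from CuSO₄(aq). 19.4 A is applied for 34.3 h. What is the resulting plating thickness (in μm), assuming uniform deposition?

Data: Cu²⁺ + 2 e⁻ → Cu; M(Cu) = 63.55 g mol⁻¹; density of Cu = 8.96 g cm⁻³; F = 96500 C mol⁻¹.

2010 μm

Q = I·t = 19.40 × 123480 = 2396000 C; n(e⁻) = 24.82 mol.
n(Cu) = n(e⁻)/2 = 12.41 mol, so m = 12.41 × 63.55 = 788.8 g.
Volume = m/ρ = 788.8 / 8.96 = 88.03 cm³.
Thickness = V/A = 88.03 / 438 = 0.201 cm = 2010 μm.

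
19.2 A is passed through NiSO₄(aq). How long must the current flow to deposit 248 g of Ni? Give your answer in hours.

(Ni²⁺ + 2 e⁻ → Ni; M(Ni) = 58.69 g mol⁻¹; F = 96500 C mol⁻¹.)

11.8 h

n(Ni) = m/M = 248 / 58.69 = 4.226 mol.
Each Ni atom requires 2 electrons, so n(e⁻) = 2 × 4.226 = 8.451 mol.
Q = n(e⁻)·F = 8.451 × 96500 = 815500 C.
t = Q/I = 815500 / 19.20 A = 42480 s = 11.8 h.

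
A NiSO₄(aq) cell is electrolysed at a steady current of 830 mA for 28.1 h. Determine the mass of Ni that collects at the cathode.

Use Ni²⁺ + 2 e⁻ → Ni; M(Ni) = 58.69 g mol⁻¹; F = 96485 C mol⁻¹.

25.5 g

Q = I·t = 0.8300 A × 101160 s = 83960 C.
n(e⁻) = Q/F = 83960 / 96485 = 0.8702 mol.
Ni²⁺ + 2 e⁻ → Ni, so n(Ni) = n(e⁻)/2 = 0.4351 mol.
m = n·M = 0.4351 × 58.69 = 25.5 g.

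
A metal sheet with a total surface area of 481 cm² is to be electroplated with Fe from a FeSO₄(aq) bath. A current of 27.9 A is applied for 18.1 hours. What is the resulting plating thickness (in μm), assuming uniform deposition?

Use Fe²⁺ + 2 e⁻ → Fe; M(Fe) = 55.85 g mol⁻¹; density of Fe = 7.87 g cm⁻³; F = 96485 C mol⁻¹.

1390 μm

Q = I·t = 27.90 × 65160 = 1818000 C; n(e⁻) = 18.84 mol.
n(Fe) = n(e⁻)/2 = 9.421 mol, so m = 9.421 × 55.85 = 526.2 g.
Volume = m/ρ = 526.2 / 7.87 = 66.86 cm³.
Thickness = V/A = 66.86 / 481 = 0.139 cm = 1390 μm.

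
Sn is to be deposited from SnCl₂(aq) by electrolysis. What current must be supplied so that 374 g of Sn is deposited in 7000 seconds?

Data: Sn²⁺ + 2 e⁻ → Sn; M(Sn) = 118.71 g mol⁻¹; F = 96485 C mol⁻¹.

n(Sn) = 374 / 118.71 = 3.151 mol.
n(e⁻) = 2 × 3.151 = 6.301 mol.
Q = n(e⁻)·F = 6.301 × 96485 = 608000 C.
I = Q/t = 608000 / 7000.0 s = 86.9 A.

86.9 A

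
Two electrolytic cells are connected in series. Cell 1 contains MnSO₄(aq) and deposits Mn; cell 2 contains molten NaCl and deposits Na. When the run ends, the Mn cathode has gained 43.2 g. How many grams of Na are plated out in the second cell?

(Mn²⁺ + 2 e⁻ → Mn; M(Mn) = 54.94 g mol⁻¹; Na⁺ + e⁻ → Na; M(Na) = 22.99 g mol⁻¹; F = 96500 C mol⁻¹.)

36.2 g

n(Mn) = 43.2 / 54.94 = 0.7863 mol.
Since Mn²⁺ + 2 e⁻ → Mn, n(e⁻) passed = 2 × 0.7863 = 1.573 mol.
Cells in series carry the same charge, so the same 1.573 mol of electrons passes through cell 2.
Na⁺ + e⁻ → Na, so n(Na) = 1.573 / 1 = 1.573 mol.
m(Na) = 1.573 × 22.99 = 36.2 g.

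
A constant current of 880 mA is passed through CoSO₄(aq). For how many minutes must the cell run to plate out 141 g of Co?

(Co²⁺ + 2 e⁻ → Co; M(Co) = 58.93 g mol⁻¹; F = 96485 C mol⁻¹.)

8740 min

n(Co) = m/M = 141 / 58.93 = 2.393 mol.
Each Co atom requires 2 electrons, so n(e⁻) = 2 × 2.393 = 4.785 mol.
Q = n(e⁻)·F = 4.785 × 96485 = 461700 C.
t = Q/I = 461700 / 0.8800 A = 524700 s = 8740 min.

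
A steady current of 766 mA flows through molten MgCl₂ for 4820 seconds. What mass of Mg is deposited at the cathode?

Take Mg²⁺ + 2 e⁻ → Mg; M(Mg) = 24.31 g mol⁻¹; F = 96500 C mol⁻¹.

0.465 g

Q = I·t = 0.7660 A × 4820.0 s = 3692 C.
n(e⁻) = Q/F = 3692 / 96500 = 0.03826 mol.
Mg²⁺ + 2 e⁻ → Mg, so n(Mg) = n(e⁻)/2 = 0.01913 mol.
m = n·M = 0.01913 × 24.31 = 0.465 g.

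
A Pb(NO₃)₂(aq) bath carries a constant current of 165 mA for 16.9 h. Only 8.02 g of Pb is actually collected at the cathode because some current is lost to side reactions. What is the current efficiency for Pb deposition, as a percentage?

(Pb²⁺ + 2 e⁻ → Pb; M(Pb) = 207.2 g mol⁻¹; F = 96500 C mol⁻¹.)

74.4 %

Q = I·t = 0.1650 × 60840 = 10040 C; n(e⁻) = 10040/96500 = 0.1040 mol.
Theoretical n(Pb) = n(e⁻)/2 = 0.05201 mol, i.e. m_theo = 0.05201 × 207.2 = 10.78 g.
Efficiency = m_actual / m_theo = 8.02 / 10.78 = 74.4 %.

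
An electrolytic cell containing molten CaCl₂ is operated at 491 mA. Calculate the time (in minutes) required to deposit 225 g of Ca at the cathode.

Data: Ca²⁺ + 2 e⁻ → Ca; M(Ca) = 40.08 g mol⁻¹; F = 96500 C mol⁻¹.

n(Ca) = m/M = 225 / 40.08 = 5.614 mol.
Each Ca atom requires 2 electrons, so n(e⁻) = 2 × 5.614 = 11.23 mol.
Q = n(e⁻)·F = 11.23 × 96500 = 1083000 C.
t = Q/I = 1083000 / 0.4910 A = 2207000 s = 36800 min.

36800 min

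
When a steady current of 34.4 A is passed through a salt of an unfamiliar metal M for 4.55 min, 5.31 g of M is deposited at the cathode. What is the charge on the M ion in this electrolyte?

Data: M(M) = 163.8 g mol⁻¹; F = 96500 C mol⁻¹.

Q = I·t = 34.40 A × 273.00 s = 9391 C, so n(e⁻) = 9391/96500 = 0.09732 mol.
n(M) deposited = 5.31 / 163.8 = 0.03242 mol.
Electrons per atom = n(e⁻)/n(M) = 0.09732 / 0.03242 = 3.00 ≈ 3, so the ion is M³⁺.

+3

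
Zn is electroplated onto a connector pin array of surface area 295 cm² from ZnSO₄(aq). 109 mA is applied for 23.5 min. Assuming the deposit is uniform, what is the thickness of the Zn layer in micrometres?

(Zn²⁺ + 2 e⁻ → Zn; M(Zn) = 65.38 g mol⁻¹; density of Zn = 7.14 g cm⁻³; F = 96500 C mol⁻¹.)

0.247 μm

Q = I·t = 0.1090 × 1410.0 = 153.7 C; n(e⁻) = 0.001593 mol.
n(Zn) = n(e⁻)/2 = 0.0007963 mol, so m = 0.0007963 × 65.38 = 0.05206 g.
Volume = m/ρ = 0.05206 / 7.14 = 0.007292 cm³.
Thickness = V/A = 0.007292 / 295 = 2.47 × 10⁻⁵ cm = 0.247 μm.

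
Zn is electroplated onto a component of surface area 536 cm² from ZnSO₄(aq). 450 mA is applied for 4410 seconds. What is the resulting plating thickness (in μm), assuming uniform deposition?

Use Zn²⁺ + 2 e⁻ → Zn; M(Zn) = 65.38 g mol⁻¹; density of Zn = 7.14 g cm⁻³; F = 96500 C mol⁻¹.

1.76 μm

Q = I·t = 0.4500 × 4410.0 = 1984 C; n(e⁻) = 0.02056 mol.
n(Zn) = n(e⁻)/2 = 0.01028 mol, so m = 0.01028 × 65.38 = 0.6723 g.
Volume = m/ρ = 0.6723 / 7.14 = 0.09415 cm³.
Thickness = V/A = 0.09415 / 536 = 1.76 × 10⁻⁴ cm = 1.76 μm.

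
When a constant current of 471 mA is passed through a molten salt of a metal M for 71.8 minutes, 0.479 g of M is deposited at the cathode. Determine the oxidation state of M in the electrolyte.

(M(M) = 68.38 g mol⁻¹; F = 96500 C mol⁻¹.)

Q = I·t = 0.4710 A × 4308.0 s = 2029 C, so n(e⁻) = 2029/96500 = 0.02103 mol.
n(M) deposited = 0.479 / 68.38 = 0.007005 mol.
Electrons per atom = n(e⁻)/n(M) = 0.02103 / 0.007005 = 3.00 ≈ 3, so the ion is M³⁺.

+3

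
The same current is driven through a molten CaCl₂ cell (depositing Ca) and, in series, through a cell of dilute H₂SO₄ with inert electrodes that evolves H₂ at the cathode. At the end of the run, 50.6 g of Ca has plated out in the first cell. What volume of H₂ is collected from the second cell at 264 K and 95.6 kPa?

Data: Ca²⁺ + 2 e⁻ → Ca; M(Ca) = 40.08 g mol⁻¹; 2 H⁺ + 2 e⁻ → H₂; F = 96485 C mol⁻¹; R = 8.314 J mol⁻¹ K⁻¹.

29.0 L

n(Ca) = 50.6 / 40.08 = 1.262 mol, so n(e⁻) = 2 × 1.262 = 2.525 mol.
The cells are in series, so the same 2.525 mol of electrons passes through the second cell.
2 H⁺ + 2 e⁻ → H₂ — 2 mol e⁻ per mol H₂, so n(H₂) = 2.525/2 = 1.262 mol.
V = nRT/P = (1.262 × 8.314 × 264) / (95.6 × 10³) = 0.0290 m³ = 29.0 L.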